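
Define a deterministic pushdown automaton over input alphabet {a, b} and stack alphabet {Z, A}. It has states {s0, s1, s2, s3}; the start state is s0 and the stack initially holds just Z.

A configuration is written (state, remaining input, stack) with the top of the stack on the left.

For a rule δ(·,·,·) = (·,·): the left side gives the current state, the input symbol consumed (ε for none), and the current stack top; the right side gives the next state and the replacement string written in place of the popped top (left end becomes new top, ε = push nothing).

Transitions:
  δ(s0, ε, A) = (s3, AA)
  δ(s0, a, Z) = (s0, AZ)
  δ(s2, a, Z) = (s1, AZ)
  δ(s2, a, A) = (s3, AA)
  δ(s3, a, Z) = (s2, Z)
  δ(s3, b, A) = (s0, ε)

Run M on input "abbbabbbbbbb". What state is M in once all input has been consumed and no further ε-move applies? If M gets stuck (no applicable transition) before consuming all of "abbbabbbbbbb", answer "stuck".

stuck

(s0, abbbabbbbbbb, Z) ⊢ (s0, bbbabbbbbbb, AZ) ⊢ (s3, bbbabbbbbbb, AAZ) ⊢ (s0, bbabbbbbbb, AZ) ⊢ (s3, bbabbbbbbb, AAZ) ⊢ (s0, babbbbbbb, AZ) ⊢ (s3, babbbbbbb, AAZ) ⊢ (s0, abbbbbbb, AZ) ⊢ (s3, abbbbbbb, AAZ)
No transition for (s3, a, top A); M blocks with input abbbbbbb remaining.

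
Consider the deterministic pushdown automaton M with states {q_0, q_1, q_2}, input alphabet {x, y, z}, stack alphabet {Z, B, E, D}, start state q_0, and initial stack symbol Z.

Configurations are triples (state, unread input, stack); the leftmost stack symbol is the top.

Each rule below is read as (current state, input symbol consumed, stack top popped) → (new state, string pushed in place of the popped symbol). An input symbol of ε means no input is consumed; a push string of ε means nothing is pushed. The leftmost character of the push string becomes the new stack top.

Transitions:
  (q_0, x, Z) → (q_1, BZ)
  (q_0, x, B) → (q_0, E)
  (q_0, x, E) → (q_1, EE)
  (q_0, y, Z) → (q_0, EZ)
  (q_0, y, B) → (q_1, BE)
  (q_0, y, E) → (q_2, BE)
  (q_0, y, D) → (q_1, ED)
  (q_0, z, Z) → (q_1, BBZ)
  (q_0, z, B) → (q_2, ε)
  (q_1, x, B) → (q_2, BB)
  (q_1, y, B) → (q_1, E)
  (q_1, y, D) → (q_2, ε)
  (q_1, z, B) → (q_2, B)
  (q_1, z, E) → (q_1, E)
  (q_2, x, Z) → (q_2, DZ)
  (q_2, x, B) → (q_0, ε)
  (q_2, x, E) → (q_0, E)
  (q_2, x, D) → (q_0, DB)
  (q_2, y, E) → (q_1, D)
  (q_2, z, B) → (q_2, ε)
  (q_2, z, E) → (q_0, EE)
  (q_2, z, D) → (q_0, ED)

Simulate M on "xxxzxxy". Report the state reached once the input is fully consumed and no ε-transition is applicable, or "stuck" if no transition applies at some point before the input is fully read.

q_1

(q_0, xxxzxxy, Z) ⊢ (q_1, xxzxxy, BZ) ⊢ (q_2, xzxxy, BBZ) ⊢ (q_0, zxxy, BZ) ⊢ (q_2, xxy, Z) ⊢ (q_2, xy, DZ) ⊢ (q_0, y, DBZ) ⊢ (q_1, ε, EDBZ)
All input consumed; M is in state q_1.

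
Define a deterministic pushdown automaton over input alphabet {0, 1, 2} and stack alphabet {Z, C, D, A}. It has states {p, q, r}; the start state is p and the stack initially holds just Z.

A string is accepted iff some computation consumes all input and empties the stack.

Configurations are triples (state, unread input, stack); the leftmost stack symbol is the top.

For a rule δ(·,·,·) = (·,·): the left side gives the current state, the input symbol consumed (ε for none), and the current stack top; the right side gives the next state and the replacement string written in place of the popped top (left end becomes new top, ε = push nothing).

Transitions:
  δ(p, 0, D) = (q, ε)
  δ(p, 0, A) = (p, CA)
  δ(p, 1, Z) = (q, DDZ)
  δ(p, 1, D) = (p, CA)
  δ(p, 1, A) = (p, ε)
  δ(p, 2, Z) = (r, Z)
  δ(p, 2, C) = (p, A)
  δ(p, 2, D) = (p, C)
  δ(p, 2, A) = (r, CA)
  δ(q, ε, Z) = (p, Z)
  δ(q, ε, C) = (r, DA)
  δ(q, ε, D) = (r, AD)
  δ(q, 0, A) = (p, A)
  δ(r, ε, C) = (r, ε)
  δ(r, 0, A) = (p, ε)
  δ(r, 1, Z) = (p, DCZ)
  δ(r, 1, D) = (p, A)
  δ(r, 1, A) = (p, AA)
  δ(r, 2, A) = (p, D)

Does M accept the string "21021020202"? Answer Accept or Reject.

(p, 21021020202, Z)
  read 2, top Z: go to r, push Z → (r, 1021020202, Z)
  read 1, top Z: go to p, push DCZ → (p, 021020202, DCZ)
  read 0, top D: go to q, push ε → (q, 21020202, CZ)
  ε-move, top C: go to r, push DA → (r, 21020202, DAZ)
No transition applies at (r, 21020202, DAZ); input not fully consumed.

Reject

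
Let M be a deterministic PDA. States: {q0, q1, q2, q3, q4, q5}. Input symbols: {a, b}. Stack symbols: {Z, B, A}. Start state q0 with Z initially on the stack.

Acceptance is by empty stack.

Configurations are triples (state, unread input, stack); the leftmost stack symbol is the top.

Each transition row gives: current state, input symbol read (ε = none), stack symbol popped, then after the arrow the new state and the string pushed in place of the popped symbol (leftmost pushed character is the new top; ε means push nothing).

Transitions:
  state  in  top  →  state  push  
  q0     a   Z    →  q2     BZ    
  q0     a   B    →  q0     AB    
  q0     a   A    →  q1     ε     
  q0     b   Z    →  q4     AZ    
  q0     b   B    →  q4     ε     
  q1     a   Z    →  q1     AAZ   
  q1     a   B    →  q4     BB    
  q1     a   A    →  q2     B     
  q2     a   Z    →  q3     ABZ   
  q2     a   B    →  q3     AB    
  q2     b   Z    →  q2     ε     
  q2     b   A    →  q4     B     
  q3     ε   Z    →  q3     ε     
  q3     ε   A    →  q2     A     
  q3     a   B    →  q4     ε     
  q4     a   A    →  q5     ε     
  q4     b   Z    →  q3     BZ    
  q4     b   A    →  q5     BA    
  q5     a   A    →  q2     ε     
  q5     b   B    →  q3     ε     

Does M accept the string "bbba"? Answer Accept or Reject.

Reject

(q0, bbba, Z)
  read b, top Z: go to q4, push AZ → (q4, bba, AZ)
  read b, top A: go to q5, push BA → (q5, ba, BAZ)
  read b, top B: go to q3, push ε → (q3, a, AZ)
  ε-move, top A: go to q2, push A → (q2, a, AZ)
No transition applies at (q2, a, AZ); input not fully consumed.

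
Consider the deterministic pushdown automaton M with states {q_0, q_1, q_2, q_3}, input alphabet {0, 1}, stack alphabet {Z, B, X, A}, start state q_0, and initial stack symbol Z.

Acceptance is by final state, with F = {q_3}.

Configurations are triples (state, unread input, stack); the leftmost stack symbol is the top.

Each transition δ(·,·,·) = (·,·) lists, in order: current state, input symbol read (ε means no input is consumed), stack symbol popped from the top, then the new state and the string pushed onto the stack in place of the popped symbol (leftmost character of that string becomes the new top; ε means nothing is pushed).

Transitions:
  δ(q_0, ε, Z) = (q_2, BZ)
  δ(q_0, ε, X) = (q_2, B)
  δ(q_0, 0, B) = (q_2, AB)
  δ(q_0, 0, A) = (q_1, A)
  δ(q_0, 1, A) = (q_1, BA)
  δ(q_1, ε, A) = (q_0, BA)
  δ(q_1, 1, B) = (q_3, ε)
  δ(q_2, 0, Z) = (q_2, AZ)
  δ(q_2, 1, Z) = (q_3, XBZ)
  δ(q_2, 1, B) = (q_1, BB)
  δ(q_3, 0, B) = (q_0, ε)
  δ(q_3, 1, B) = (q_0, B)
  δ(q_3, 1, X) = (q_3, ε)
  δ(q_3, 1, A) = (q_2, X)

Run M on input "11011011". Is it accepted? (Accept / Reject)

(q_0, 11011011, Z)
  ε-move, top Z: go to q_2, push BZ → (q_2, 11011011, BZ)
  read 1, top B: go to q_1, push BB → (q_1, 1011011, BBZ)
  read 1, top B: go to q_3, push ε → (q_3, 011011, BZ)
  read 0, top B: go to q_0, push ε → (q_0, 11011, Z)
  ε-move, top Z: go to q_2, push BZ → (q_2, 11011, BZ)
  read 1, top B: go to q_1, push BB → (q_1, 1011, BBZ)
  read 1, top B: go to q_3, push ε → (q_3, 011, BZ)
  read 0, top B: go to q_0, push ε → (q_0, 11, Z)
  ε-move, top Z: go to q_2, push BZ → (q_2, 11, BZ)
  read 1, top B: go to q_1, push BB → (q_1, 1, BBZ)
  read 1, top B: go to q_3, push ε → (q_3, ε, BZ)
All input consumed; state q_3 ∈ F.

Accept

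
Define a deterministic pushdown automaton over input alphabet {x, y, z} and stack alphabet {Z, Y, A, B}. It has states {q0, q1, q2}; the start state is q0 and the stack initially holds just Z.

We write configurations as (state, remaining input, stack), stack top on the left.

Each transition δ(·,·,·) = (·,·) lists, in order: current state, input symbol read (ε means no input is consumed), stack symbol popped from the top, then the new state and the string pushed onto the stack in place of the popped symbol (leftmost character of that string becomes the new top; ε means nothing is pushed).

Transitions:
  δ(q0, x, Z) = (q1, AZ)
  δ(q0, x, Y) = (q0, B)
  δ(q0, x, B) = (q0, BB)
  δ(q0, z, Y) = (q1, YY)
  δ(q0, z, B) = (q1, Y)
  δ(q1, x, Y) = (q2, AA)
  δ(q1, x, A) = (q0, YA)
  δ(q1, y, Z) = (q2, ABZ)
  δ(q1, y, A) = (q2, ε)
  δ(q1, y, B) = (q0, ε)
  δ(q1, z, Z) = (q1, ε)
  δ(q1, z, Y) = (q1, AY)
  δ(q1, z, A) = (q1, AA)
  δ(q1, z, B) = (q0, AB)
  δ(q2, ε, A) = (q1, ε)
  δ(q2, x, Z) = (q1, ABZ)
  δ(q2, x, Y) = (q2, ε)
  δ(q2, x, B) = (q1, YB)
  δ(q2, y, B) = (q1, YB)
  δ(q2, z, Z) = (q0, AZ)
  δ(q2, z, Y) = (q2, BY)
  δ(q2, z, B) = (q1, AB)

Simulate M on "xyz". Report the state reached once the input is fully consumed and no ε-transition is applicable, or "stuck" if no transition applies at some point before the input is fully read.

(q0, xyz, Z) ⊢ (q1, yz, AZ) ⊢ (q2, z, Z) ⊢ (q0, ε, AZ)
All input consumed; M is in state q0.

q0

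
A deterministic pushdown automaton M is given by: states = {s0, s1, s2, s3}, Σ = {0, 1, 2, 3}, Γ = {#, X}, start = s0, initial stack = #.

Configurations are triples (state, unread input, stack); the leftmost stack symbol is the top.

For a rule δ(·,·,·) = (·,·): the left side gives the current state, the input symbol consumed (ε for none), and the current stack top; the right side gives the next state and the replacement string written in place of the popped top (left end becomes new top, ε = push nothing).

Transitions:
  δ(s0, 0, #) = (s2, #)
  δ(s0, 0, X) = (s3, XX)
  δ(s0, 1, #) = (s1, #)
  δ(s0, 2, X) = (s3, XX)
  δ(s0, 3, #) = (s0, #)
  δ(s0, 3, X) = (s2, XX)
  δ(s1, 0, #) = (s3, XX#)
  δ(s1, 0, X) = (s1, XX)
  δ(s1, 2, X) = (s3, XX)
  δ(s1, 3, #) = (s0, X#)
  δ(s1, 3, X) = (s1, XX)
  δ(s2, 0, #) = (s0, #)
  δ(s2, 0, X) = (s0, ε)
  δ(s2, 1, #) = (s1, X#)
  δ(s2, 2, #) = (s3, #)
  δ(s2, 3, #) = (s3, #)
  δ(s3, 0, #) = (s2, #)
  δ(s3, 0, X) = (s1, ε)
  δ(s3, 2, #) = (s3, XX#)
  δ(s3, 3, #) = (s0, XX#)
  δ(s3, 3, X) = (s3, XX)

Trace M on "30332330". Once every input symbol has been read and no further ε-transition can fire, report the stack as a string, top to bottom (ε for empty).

XXXX#

(s0, 30332330, #)
  read 3, top #: go to s0, push # → (s0, 0332330, #)
  read 0, top #: go to s2, push # → (s2, 332330, #)
  read 3, top #: go to s3, push # → (s3, 32330, #)
  read 3, top #: go to s0, push XX# → (s0, 2330, XX#)
  read 2, top X: go to s3, push XX → (s3, 330, XXX#)
  read 3, top X: go to s3, push XX → (s3, 30, XXXX#)
  read 3, top X: go to s3, push XX → (s3, 0, XXXXX#)
  read 0, top X: go to s1, push ε → (s1, ε, XXXX#)
All input consumed in state s1 with stack XXXX#.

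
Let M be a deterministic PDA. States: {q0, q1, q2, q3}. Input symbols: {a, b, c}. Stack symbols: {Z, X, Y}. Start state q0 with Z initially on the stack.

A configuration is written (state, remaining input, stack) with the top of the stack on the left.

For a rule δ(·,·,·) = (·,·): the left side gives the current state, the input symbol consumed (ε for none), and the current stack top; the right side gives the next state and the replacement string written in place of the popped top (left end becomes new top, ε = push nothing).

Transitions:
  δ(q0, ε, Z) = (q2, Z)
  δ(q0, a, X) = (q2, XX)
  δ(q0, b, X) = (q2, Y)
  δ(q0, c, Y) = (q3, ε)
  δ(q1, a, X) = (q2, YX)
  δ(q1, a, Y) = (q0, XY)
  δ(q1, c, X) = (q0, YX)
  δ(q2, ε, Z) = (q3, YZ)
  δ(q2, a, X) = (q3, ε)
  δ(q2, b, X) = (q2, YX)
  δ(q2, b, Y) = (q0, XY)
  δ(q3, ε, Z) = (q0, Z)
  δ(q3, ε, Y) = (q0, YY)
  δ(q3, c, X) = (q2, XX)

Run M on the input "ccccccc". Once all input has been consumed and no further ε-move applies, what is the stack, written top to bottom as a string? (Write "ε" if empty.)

(q0, ccccccc, Z)
  ε-move, top Z: go to q2, push Z → (q2, ccccccc, Z)
  ε-move, top Z: go to q3, push YZ → (q3, ccccccc, YZ)
  ε-move, top Y: go to q0, push YY → (q0, ccccccc, YYZ)
  read c, top Y: go to q3, push ε → (q3, cccccc, YZ)
  ε-move, top Y: go to q0, push YY → (q0, cccccc, YYZ)
  read c, top Y: go to q3, push ε → (q3, ccccc, YZ)
  ε-move, top Y: go to q0, push YY → (q0, ccccc, YYZ)
  read c, top Y: go to q3, push ε → (q3, cccc, YZ)
  ε-move, top Y: go to q0, push YY → (q0, cccc, YYZ)
  read c, top Y: go to q3, push ε → (q3, ccc, YZ)
  ε-move, top Y: go to q0, push YY → (q0, ccc, YYZ)
  read c, top Y: go to q3, push ε → (q3, cc, YZ)
  ε-move, top Y: go to q0, push YY → (q0, cc, YYZ)
  read c, top Y: go to q3, push ε → (q3, c, YZ)
  ε-move, top Y: go to q0, push YY → (q0, c, YYZ)
  read c, top Y: go to q3, push ε → (q3, ε, YZ)
  ε-move, top Y: go to q0, push YY → (q0, ε, YYZ)
All input consumed in state q0 with stack YYZ.

YYZ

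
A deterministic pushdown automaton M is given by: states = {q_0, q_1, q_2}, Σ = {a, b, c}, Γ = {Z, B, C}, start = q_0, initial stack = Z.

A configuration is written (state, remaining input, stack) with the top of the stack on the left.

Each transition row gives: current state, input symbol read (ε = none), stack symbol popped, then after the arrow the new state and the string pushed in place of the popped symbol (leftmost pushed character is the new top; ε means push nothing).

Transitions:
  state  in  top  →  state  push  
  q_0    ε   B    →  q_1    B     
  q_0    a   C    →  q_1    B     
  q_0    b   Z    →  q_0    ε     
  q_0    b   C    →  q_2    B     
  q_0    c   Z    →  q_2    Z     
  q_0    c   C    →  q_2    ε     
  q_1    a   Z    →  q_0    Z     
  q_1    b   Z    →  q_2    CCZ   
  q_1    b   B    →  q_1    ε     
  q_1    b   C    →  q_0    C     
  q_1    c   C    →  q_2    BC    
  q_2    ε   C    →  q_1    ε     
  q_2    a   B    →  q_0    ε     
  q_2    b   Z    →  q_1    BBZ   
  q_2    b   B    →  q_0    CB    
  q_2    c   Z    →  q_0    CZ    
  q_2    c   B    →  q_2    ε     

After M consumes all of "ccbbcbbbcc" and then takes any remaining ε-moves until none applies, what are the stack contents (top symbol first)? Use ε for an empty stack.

(q_0, ccbbcbbbcc, Z)
  read c, top Z: go to q_2, push Z → (q_2, cbbcbbbcc, Z)
  read c, top Z: go to q_0, push CZ → (q_0, bbcbbbcc, CZ)
  read b, top C: go to q_2, push B → (q_2, bcbbbcc, BZ)
  read b, top B: go to q_0, push CB → (q_0, cbbbcc, CBZ)
  read c, top C: go to q_2, push ε → (q_2, bbbcc, BZ)
  read b, top B: go to q_0, push CB → (q_0, bbcc, CBZ)
  read b, top C: go to q_2, push B → (q_2, bcc, BBZ)
  read b, top B: go to q_0, push CB → (q_0, cc, CBBZ)
  read c, top C: go to q_2, push ε → (q_2, c, BBZ)
  read c, top B: go to q_2, push ε → (q_2, ε, BZ)
All input consumed in state q_2 with stack BZ.

BZ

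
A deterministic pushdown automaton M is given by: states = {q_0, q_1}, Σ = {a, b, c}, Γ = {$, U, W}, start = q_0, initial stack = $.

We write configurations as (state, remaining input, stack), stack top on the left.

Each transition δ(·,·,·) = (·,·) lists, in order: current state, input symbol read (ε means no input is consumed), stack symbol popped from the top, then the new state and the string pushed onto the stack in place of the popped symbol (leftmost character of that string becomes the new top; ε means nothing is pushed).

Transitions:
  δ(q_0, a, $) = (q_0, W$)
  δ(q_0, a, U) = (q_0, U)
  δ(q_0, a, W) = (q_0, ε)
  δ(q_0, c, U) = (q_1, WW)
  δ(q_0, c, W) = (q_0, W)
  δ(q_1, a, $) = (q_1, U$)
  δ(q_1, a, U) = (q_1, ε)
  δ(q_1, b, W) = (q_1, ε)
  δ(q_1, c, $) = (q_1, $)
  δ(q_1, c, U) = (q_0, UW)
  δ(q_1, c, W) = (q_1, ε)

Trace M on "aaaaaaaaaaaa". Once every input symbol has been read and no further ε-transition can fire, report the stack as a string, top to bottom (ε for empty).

(q_0, aaaaaaaaaaaa, $)
  read a, top $: go to q_0, push W$ → (q_0, aaaaaaaaaaa, W$)
  read a, top W: go to q_0, push ε → (q_0, aaaaaaaaaa, $)
  read a, top $: go to q_0, push W$ → (q_0, aaaaaaaaa, W$)
  read a, top W: go to q_0, push ε → (q_0, aaaaaaaa, $)
  read a, top $: go to q_0, push W$ → (q_0, aaaaaaa, W$)
  read a, top W: go to q_0, push ε → (q_0, aaaaaa, $)
  read a, top $: go to q_0, push W$ → (q_0, aaaaa, W$)
  read a, top W: go to q_0, push ε → (q_0, aaaa, $)
  read a, top $: go to q_0, push W$ → (q_0, aaa, W$)
  read a, top W: go to q_0, push ε → (q_0, aa, $)
  read a, top $: go to q_0, push W$ → (q_0, a, W$)
  read a, top W: go to q_0, push ε → (q_0, ε, $)
All input consumed in state q_0 with stack $.

$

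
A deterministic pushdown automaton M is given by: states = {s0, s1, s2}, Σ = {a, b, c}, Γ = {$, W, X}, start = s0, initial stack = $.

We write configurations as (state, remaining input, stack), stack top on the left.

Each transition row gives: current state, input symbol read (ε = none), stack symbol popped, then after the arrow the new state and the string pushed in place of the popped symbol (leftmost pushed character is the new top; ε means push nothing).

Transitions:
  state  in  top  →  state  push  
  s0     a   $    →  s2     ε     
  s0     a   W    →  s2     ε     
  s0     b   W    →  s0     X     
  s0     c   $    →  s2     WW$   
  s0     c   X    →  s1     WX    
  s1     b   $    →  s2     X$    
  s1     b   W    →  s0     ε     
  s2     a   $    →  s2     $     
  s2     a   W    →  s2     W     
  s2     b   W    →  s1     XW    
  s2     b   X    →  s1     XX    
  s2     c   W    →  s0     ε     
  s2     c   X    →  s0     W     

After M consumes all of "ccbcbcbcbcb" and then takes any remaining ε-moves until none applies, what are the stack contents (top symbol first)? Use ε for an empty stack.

X$

(s0, ccbcbcbcbcb, $)
  read c, top $: go to s2, push WW$ → (s2, cbcbcbcbcb, WW$)
  read c, top W: go to s0, push ε → (s0, bcbcbcbcb, W$)
  read b, top W: go to s0, push X → (s0, cbcbcbcb, X$)
  read c, top X: go to s1, push WX → (s1, bcbcbcb, WX$)
  read b, top W: go to s0, push ε → (s0, cbcbcb, X$)
  read c, top X: go to s1, push WX → (s1, bcbcb, WX$)
  read b, top W: go to s0, push ε → (s0, cbcb, X$)
  read c, top X: go to s1, push WX → (s1, bcb, WX$)
  read b, top W: go to s0, push ε → (s0, cb, X$)
  read c, top X: go to s1, push WX → (s1, b, WX$)
  read b, top W: go to s0, push ε → (s0, ε, X$)
All input consumed in state s0 with stack X$.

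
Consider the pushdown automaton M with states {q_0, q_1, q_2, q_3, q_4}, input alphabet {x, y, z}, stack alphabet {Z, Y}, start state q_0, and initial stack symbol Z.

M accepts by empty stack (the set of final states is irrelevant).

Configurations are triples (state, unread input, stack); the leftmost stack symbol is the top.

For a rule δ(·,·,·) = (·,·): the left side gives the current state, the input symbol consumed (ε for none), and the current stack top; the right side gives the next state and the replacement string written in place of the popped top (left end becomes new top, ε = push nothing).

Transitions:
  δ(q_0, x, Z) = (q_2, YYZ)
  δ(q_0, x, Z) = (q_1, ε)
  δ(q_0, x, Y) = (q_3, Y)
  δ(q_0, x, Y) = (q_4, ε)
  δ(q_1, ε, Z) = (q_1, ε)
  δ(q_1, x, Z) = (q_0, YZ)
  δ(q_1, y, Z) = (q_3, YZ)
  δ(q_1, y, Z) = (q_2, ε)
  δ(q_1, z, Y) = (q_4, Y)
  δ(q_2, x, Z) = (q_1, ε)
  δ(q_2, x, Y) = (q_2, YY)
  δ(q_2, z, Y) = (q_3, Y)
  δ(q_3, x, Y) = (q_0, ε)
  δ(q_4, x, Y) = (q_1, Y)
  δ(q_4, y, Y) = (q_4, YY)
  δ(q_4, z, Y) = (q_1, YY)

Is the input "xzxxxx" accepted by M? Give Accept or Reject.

Accept

One accepting computation: (q_0, xzxxxx, Z) ⊢ (q_2, zxxxx, YYZ) ⊢ (q_3, xxxx, YYZ) ⊢ (q_0, xxx, YZ) ⊢ (q_3, xx, YZ) ⊢ (q_0, x, Z) ⊢ (q_1, ε, ε)
All input consumed and the stack is empty.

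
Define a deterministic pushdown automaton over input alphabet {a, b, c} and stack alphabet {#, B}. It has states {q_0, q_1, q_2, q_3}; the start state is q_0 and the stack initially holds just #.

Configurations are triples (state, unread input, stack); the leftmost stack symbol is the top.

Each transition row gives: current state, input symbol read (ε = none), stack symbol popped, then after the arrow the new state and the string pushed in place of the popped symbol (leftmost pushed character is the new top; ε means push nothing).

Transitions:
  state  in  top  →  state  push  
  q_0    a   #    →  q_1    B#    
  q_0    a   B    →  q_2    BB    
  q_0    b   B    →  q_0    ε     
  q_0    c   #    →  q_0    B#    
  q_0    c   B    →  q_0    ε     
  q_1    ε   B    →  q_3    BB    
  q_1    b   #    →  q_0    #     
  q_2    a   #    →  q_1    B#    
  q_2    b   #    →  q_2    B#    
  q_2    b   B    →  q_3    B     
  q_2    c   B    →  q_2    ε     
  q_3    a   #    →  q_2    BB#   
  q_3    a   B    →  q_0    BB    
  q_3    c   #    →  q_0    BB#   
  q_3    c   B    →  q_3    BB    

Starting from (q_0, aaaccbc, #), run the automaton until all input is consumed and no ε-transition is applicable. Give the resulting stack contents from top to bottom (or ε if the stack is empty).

(q_0, aaaccbc, #) ⊢ (q_1, aaccbc, B#) ⊢ (q_3, aaccbc, BB#) ⊢ (q_0, accbc, BBB#) ⊢ (q_2, ccbc, BBBB#) ⊢ (q_2, cbc, BBB#) ⊢ (q_2, bc, BB#) ⊢ (q_3, c, BB#) ⊢ (q_3, ε, BBB#)
All input consumed in state q_3 with stack BBB#.

BBB#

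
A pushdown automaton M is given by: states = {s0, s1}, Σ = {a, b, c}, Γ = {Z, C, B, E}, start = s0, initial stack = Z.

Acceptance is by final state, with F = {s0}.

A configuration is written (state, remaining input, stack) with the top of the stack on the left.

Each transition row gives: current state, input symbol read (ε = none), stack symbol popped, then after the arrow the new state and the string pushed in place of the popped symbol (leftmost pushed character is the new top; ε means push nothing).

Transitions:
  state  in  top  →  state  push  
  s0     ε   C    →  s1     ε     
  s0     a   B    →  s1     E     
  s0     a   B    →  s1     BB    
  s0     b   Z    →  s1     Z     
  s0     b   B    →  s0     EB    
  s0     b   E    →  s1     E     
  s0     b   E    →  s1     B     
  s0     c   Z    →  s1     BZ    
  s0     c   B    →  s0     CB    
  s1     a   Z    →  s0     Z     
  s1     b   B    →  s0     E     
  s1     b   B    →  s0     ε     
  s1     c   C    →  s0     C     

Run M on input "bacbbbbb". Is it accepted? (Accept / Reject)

Accept

One accepting computation: (s0, bacbbbbb, Z) ⊢ (s1, acbbbbb, Z) ⊢ (s0, cbbbbb, Z) ⊢ (s1, bbbbb, BZ) ⊢ (s0, bbbb, EZ) ⊢ (s1, bbb, BZ) ⊢ (s0, bb, EZ) ⊢ (s1, b, BZ) ⊢ (s0, ε, EZ)
All input consumed and state s0 ∈ F.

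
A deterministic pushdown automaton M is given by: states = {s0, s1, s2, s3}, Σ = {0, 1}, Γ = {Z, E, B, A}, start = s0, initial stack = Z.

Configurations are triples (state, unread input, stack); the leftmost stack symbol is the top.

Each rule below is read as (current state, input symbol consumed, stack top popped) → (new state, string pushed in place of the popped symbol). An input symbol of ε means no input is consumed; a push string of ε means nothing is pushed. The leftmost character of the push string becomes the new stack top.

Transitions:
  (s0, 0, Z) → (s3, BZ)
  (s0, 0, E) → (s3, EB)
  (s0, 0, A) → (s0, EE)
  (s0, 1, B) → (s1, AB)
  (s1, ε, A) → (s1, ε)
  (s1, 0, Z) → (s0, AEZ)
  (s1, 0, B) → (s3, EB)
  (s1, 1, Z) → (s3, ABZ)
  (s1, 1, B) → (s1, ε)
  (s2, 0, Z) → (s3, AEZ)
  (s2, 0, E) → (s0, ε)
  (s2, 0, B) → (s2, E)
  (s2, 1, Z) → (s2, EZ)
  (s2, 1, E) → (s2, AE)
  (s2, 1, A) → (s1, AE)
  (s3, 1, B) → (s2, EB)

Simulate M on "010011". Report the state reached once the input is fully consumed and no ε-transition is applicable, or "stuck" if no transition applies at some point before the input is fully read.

(s0, 010011, Z)
  read 0, top Z: go to s3, push BZ → (s3, 10011, BZ)
  read 1, top B: go to s2, push EB → (s2, 0011, EBZ)
  read 0, top E: go to s0, push ε → (s0, 011, BZ)
No transition for (s0, 0, top B); M blocks with input 011 remaining.

stuck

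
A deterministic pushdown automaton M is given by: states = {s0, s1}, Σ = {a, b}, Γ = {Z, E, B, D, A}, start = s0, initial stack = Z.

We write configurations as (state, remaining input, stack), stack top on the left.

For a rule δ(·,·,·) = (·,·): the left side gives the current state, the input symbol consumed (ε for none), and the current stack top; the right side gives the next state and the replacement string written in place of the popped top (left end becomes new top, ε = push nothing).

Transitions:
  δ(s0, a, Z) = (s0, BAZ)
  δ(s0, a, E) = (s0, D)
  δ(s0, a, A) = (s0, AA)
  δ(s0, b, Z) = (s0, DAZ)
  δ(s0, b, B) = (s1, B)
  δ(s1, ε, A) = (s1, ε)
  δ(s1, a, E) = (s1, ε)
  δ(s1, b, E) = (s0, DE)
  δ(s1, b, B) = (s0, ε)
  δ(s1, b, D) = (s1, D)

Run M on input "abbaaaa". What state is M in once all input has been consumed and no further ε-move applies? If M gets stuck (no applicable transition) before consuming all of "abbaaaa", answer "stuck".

s0

(s0, abbaaaa, Z) ⊢ (s0, bbaaaa, BAZ) ⊢ (s1, baaaa, BAZ) ⊢ (s0, aaaa, AZ) ⊢ (s0, aaa, AAZ) ⊢ (s0, aa, AAAZ) ⊢ (s0, a, AAAAZ) ⊢ (s0, ε, AAAAAZ)
All input consumed; M is in state s0.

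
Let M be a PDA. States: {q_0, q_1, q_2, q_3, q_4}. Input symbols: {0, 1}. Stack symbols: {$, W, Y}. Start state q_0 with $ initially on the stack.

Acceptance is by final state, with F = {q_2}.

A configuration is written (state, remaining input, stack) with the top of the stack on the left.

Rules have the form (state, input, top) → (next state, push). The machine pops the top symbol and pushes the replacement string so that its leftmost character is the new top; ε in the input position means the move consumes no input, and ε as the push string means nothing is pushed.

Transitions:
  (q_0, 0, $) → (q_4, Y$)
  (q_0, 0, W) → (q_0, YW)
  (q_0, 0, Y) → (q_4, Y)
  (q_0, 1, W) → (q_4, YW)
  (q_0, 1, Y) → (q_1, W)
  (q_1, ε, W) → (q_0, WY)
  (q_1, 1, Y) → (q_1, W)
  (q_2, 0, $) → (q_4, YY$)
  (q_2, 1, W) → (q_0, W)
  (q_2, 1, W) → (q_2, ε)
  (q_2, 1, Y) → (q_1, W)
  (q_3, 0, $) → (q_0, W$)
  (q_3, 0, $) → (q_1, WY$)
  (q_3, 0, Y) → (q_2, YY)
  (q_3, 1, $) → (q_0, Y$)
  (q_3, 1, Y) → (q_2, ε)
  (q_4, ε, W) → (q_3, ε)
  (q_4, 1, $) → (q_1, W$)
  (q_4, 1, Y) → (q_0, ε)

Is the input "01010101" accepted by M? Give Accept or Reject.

Reject

No computation consumes all input and reaches a final state.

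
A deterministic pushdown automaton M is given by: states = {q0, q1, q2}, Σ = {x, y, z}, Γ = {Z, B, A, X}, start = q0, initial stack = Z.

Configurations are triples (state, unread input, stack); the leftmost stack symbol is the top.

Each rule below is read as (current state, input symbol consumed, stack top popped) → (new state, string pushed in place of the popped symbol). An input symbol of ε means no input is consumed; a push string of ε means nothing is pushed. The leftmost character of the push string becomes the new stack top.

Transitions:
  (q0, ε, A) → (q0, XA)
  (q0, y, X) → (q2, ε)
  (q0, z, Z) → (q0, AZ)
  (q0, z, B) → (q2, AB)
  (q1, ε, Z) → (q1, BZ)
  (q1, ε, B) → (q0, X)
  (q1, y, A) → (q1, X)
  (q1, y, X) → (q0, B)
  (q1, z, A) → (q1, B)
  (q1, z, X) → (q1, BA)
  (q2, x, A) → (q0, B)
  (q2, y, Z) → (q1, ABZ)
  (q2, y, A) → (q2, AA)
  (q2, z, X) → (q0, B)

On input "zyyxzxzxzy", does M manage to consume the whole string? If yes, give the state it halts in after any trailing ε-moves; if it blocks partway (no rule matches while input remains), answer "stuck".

(q0, zyyxzxzxzy, Z)
  read z, top Z: go to q0, push AZ → (q0, yyxzxzxzy, AZ)
  ε-move, top A: go to q0, push XA → (q0, yyxzxzxzy, XAZ)
  read y, top X: go to q2, push ε → (q2, yxzxzxzy, AZ)
  read y, top A: go to q2, push AA → (q2, xzxzxzy, AAZ)
  read x, top A: go to q0, push B → (q0, zxzxzy, BAZ)
  read z, top B: go to q2, push AB → (q2, xzxzy, ABAZ)
  read x, top A: go to q0, push B → (q0, zxzy, BBAZ)
  read z, top B: go to q2, push AB → (q2, xzy, ABBAZ)
  read x, top A: go to q0, push B → (q0, zy, BBBAZ)
  read z, top B: go to q2, push AB → (q2, y, ABBBAZ)
  read y, top A: go to q2, push AA → (q2, ε, AABBBAZ)
All input consumed; M is in state q2.

q2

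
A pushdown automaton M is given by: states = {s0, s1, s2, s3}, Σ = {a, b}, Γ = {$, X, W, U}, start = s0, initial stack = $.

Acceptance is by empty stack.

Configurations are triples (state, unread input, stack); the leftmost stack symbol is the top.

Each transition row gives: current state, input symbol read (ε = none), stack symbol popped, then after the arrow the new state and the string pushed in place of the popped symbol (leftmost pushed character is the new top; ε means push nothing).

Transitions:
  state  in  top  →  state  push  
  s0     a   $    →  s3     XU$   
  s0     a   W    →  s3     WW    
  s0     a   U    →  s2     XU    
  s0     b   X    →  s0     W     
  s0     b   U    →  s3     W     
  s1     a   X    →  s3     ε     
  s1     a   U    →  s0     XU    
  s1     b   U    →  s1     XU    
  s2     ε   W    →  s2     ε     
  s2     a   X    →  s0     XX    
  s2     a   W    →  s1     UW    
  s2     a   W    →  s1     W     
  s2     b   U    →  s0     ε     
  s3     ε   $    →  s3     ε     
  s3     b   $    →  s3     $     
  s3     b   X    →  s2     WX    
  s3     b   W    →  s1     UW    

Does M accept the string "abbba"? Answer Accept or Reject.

Reject

No computation consumes all input and empties the stack.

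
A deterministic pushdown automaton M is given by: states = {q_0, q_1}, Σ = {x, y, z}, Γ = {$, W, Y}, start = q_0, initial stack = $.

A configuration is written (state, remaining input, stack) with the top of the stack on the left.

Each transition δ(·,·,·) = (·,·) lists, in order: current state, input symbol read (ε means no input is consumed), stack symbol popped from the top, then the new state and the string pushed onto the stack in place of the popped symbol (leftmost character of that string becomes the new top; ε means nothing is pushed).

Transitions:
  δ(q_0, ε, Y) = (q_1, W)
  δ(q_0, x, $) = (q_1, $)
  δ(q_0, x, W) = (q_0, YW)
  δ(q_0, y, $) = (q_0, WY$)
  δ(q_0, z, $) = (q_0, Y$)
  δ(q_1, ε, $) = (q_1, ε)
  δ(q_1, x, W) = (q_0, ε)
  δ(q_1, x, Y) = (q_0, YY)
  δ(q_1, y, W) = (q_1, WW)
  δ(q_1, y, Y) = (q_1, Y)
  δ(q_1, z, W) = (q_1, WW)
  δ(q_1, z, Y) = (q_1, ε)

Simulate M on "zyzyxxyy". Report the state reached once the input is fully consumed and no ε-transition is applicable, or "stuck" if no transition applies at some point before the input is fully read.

(q_0, zyzyxxyy, $)
  read z, top $: go to q_0, push Y$ → (q_0, yzyxxyy, Y$)
  ε-move, top Y: go to q_1, push W → (q_1, yzyxxyy, W$)
  read y, top W: go to q_1, push WW → (q_1, zyxxyy, WW$)
  read z, top W: go to q_1, push WW → (q_1, yxxyy, WWW$)
  read y, top W: go to q_1, push WW → (q_1, xxyy, WWWW$)
  read x, top W: go to q_0, push ε → (q_0, xyy, WWW$)
  read x, top W: go to q_0, push YW → (q_0, yy, YWWW$)
  ε-move, top Y: go to q_1, push W → (q_1, yy, WWWW$)
  read y, top W: go to q_1, push WW → (q_1, y, WWWWW$)
  read y, top W: go to q_1, push WW → (q_1, ε, WWWWWW$)
All input consumed; M is in state q_1.

q_1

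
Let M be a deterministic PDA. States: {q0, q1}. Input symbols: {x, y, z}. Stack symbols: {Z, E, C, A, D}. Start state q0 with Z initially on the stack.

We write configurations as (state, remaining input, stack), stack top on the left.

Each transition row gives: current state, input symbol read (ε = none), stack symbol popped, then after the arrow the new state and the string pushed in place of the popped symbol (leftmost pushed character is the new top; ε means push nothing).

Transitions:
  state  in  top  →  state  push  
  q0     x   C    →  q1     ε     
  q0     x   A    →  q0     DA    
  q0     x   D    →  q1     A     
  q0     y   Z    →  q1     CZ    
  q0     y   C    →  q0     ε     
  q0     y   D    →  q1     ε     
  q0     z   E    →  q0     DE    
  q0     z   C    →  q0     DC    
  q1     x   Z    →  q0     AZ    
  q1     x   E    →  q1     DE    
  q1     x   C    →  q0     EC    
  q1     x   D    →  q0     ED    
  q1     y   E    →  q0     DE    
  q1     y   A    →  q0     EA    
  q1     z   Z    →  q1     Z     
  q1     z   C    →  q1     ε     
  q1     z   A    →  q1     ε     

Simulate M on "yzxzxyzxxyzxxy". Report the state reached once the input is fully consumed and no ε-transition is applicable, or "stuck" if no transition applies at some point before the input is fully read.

(q0, yzxzxyzxxyzxxy, Z)
  read y, top Z: go to q1, push CZ → (q1, zxzxyzxxyzxxy, CZ)
  read z, top C: go to q1, push ε → (q1, xzxyzxxyzxxy, Z)
  read x, top Z: go to q0, push AZ → (q0, zxyzxxyzxxy, AZ)
No transition for (q0, z, top A); M blocks with input zxyzxxyzxxy remaining.

stuck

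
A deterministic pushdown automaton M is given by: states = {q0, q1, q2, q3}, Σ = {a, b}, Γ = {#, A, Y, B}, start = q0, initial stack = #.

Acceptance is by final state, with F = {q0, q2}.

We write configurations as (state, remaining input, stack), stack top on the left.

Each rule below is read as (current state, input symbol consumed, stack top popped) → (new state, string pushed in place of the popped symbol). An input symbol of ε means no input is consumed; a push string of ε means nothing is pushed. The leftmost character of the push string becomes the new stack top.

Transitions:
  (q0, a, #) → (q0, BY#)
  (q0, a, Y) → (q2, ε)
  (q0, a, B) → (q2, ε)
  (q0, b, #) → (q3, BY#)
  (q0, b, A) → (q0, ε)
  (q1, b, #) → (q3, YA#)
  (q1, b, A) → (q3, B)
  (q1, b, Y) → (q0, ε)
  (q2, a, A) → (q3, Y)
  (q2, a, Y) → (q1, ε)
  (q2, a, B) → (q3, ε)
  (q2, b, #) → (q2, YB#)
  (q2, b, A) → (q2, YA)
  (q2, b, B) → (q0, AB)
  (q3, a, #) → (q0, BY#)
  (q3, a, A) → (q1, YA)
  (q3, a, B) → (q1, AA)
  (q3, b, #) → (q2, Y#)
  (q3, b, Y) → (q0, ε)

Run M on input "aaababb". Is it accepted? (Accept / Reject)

(q0, aaababb, #)
  read a, top #: go to q0, push BY# → (q0, aababb, BY#)
  read a, top B: go to q2, push ε → (q2, ababb, Y#)
  read a, top Y: go to q1, push ε → (q1, babb, #)
  read b, top #: go to q3, push YA# → (q3, abb, YA#)
No transition applies at (q3, abb, YA#); input not fully consumed.

Reject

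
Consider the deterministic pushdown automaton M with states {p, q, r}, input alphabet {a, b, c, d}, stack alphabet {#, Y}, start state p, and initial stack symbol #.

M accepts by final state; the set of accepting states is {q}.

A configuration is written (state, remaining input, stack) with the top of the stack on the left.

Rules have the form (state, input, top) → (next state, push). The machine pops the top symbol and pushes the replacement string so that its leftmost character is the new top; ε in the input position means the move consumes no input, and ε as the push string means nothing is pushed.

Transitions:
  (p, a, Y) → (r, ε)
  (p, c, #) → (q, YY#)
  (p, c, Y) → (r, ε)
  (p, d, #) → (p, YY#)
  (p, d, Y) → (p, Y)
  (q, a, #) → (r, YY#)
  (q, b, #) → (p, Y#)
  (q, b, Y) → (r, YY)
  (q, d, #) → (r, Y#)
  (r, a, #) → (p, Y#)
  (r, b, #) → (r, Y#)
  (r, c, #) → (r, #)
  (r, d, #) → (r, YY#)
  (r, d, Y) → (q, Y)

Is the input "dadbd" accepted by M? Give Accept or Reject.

Accept

(p, dadbd, #) ⊢ (p, adbd, YY#) ⊢ (r, dbd, Y#) ⊢ (q, bd, Y#) ⊢ (r, d, YY#) ⊢ (q, ε, YY#)
All input consumed; state q ∈ F.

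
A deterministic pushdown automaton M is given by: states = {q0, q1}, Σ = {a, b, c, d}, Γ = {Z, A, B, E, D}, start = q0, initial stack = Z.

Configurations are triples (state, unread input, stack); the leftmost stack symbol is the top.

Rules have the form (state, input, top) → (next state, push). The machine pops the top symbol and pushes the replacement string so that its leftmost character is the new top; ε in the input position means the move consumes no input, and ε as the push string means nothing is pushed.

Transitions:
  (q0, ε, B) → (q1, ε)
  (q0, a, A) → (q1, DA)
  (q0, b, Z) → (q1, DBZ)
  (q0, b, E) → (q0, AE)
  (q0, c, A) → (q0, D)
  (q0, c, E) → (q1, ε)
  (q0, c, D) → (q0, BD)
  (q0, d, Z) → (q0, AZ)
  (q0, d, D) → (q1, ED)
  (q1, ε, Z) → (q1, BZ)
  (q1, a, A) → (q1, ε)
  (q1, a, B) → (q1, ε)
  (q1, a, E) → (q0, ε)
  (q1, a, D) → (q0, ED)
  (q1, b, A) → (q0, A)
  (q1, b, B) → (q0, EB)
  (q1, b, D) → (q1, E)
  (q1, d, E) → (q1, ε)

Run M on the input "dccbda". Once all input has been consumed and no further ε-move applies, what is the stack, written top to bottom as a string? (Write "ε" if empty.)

BZ

(q0, dccbda, Z)
  read d, top Z: go to q0, push AZ → (q0, ccbda, AZ)
  read c, top A: go to q0, push D → (q0, cbda, DZ)
  read c, top D: go to q0, push BD → (q0, bda, BDZ)
  ε-move, top B: go to q1, push ε → (q1, bda, DZ)
  read b, top D: go to q1, push E → (q1, da, EZ)
  read d, top E: go to q1, push ε → (q1, a, Z)
  ε-move, top Z: go to q1, push BZ → (q1, a, BZ)
  read a, top B: go to q1, push ε → (q1, ε, Z)
  ε-move, top Z: go to q1, push BZ → (q1, ε, BZ)
All input consumed in state q1 with stack BZ.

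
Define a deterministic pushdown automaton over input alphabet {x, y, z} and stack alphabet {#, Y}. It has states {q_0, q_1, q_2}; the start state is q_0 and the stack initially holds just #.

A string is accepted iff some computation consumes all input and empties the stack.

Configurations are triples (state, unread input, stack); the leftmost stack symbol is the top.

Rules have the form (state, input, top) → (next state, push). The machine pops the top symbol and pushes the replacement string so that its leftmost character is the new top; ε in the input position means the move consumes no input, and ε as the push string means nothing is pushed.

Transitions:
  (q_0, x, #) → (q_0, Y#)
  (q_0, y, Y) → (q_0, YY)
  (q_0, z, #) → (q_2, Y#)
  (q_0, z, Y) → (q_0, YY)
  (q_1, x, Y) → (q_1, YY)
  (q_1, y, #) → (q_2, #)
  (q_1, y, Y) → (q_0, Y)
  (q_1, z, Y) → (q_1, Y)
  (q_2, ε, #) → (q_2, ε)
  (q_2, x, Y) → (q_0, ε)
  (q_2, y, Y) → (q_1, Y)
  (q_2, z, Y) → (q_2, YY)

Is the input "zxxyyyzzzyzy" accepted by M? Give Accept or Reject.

Reject

(q_0, zxxyyyzzzyzy, #)
  read z, top #: go to q_2, push Y# → (q_2, xxyyyzzzyzy, Y#)
  read x, top Y: go to q_0, push ε → (q_0, xyyyzzzyzy, #)
  read x, top #: go to q_0, push Y# → (q_0, yyyzzzyzy, Y#)
  read y, top Y: go to q_0, push YY → (q_0, yyzzzyzy, YY#)
  read y, top Y: go to q_0, push YY → (q_0, yzzzyzy, YYY#)
  read y, top Y: go to q_0, push YY → (q_0, zzzyzy, YYYY#)
  read z, top Y: go to q_0, push YY → (q_0, zzyzy, YYYYY#)
  read z, top Y: go to q_0, push YY → (q_0, zyzy, YYYYYY#)
  read z, top Y: go to q_0, push YY → (q_0, yzy, YYYYYYY#)
  read y, top Y: go to q_0, push YY → (q_0, zy, YYYYYYYY#)
  read z, top Y: go to q_0, push YY → (q_0, y, YYYYYYYYY#)
  read y, top Y: go to q_0, push YY → (q_0, ε, YYYYYYYYYY#)
All input consumed; stack is YYYYYYYYYY#, not empty, and no further ε-move applies.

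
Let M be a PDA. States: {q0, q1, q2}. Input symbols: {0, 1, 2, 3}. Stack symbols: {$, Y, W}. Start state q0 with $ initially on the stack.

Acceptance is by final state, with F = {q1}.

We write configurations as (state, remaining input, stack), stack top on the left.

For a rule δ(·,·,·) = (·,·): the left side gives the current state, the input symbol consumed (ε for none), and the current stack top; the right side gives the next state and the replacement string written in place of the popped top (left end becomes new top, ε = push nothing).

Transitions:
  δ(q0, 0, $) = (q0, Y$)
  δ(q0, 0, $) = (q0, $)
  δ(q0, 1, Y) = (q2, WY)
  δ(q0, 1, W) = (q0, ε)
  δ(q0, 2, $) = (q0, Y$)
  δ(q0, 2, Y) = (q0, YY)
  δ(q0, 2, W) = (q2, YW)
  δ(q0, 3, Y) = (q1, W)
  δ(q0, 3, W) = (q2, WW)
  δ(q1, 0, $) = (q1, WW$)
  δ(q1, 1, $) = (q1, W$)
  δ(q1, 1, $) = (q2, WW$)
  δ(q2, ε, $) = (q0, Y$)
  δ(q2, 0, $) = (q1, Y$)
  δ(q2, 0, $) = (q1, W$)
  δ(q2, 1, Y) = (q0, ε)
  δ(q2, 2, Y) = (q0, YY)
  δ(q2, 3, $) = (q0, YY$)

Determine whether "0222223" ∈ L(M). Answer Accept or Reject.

Accept

One accepting computation: (q0, 0222223, $) ⊢ (q0, 222223, Y$) ⊢ (q0, 22223, YY$) ⊢ (q0, 2223, YYY$) ⊢ (q0, 223, YYYY$) ⊢ (q0, 23, YYYYY$) ⊢ (q0, 3, YYYYYY$) ⊢ (q1, ε, WYYYYY$)
All input consumed and state q1 ∈ F.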